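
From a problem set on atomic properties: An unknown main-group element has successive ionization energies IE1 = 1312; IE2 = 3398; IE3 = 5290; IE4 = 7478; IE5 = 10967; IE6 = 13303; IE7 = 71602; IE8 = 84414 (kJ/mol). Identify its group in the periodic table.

Group 16

Look for the largest jump between consecutive ionization energies: IE7/IE6 ≈ 5.4, far larger than any earlier ratio.
That jump marks the point where a core electron is being removed. So the atom has 6 valence electrons.
A main-group element with 6 valence electrons is in group 16.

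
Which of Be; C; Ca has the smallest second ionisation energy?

After 1 electron has been removed, what remains? Be⁺ still has 1 valence electron; C⁺ still has 3 valence electrons; Ca⁺ still has 1 valence electron.
All are still removing valence electrons, so compare the +1 ions as you would atoms: IE_2 generally rises across a period (higher Z_eff) and falls down a group (larger shell), subject to the usual subshell exceptions.
Valence configurations: Be⁺ [He]2s¹, C⁺ [He]2s²2p¹, Ca⁺ [Ar]4s¹.
Approximate IE_2 values (kJ/mol): Be 1757, C 2353, Ca 1145.
Hence IE_2: Ca < Be < C.

Ca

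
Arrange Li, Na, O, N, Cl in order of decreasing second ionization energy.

IE_2 is the cost of taking one more electron from the +1 cation: Li⁺ is the bare [He] core; Na⁺ is the bare [Ne] core; O⁺ still has 5 valence electrons; N⁺ still has 4 valence electrons; Cl⁺ still has 6 valence electrons.
Core electrons are held far more tightly than valence electrons, so Na and Li top the IE_2 order.
Valence configurations: O⁺ [He]2s²2p³, N⁺ [He]2s²2p², Cl⁺ [Ne]3s²3p⁴.
Approximate IE_2 values (kJ/mol): Li 7298, Na 4562, O 3388, N 2856, Cl 2298.
Hence IE_2: Cl < N < O < Na < Li.

Li > Na > O > N > Cl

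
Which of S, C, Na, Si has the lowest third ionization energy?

Consider each +2 ion: S²⁺ still has 4 valence electrons; C²⁺ still has 2 valence electrons; Na²⁺ is already 1 electron into the core; Si²⁺ still has 2 valence electrons.
Core electrons are held far more tightly than valence electrons, so Na tops the IE_3 order.
Valence configurations: S²⁺ [Ne]3s²3p², C²⁺ [He]2s², Si²⁺ [Ne]3s².
Approximate IE_3 values (kJ/mol): S 3357, C 4620, Na 6910, Si 3232.
Putting it together, IE_3: Si < S < C < Na.

Si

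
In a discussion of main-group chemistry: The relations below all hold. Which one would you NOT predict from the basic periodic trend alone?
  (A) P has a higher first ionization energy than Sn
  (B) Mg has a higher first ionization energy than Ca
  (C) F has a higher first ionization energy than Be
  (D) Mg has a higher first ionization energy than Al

The general trend: first ionization energy increases across a period and decreases down a group.
(A) P (period 3, group 15) vs Sn (period 5, group 14): the stated order agrees with the simple trend.
(B) Mg (period 3, group 2) vs Ca (period 4, group 2): the stated order agrees with the simple trend.
(C) F (period 2, group 17) vs Be (period 2, group 2): the stated order agrees with the simple trend.
(D) Mg (period 3, group 2) vs Al (period 3, group 13): the stated order contradicts the simple trend.
The exception is (D): Al's single 3p electron is easier to remove than one from Mg's filled 3s².

(D)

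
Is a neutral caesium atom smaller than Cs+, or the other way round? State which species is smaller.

Forming Cs+ removes 1 electron from Cs. Fewer electrons for the same nuclear charge means less shielding and a higher Z_eff on the remaining electrons, and for main-group metals the entire outer shell is lost.
A cation is smaller than its parent atom: Cs+ < Cs.

Cs+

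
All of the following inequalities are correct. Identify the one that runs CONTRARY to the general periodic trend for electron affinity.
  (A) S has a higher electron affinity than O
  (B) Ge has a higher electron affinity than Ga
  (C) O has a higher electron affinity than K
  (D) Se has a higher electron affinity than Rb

The general trend: electron affinity increases across a period and decreases down a group.
(A) S (period 3, group 16) vs O (period 2, group 16): the stated order contradicts the simple trend.
(B) Ge (period 4, group 14) vs Ga (period 4, group 13): the stated order agrees with the simple trend.
(C) O (period 2, group 16) vs K (period 4, group 1): the stated order agrees with the simple trend.
(D) Se (period 4, group 16) vs Rb (period 5, group 1): the stated order agrees with the simple trend.
The exception is (A): the compact 2p subshell of O repels the added electron more than S's larger 3p does.

(A)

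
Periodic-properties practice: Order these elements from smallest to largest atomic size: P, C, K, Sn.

C < P < Sn < K

C is in period 2, group 14; P is in period 3, group 15; K is in period 4, group 1; Sn is in period 5, group 14.
Radius decreases left→right (rising Z_eff, same n) and increases top→bottom (higher n).
These span different periods and groups, so the two trends combine.
P > C: the two effects oppose for this pair; the down-group effect wins (111 vs 75 pm).
Sn > P: both effects reinforce here, so Sn is clearly the larger of the two.
K > Sn: period and group pull opposite ways; the across-period shift dominates (196 vs 140 pm).
Approximate values (pm): C 75, P 111, K 196, Sn 140.
So from smallest to largest: C < P < Sn < K.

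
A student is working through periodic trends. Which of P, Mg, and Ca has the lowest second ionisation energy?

Ca

IE_2 is the cost of taking one more electron from the +1 cation: P⁺ still has 4 valence electrons; Mg⁺ still has 1 valence electron; Ca⁺ still has 1 valence electron.
All are still removing valence electrons, so compare the +1 ions as you would atoms: IE_2 generally rises across a period (higher Z_eff) and falls down a group (larger shell), subject to the usual subshell exceptions.
Valence configurations: P⁺ [Ne]3s²3p², Mg⁺ [Ne]3s¹, Ca⁺ [Ar]4s¹.
The numbers (kJ/mol): P 1907, Mg 1451, Ca 1145.
Hence IE_2: Ca < Mg < P.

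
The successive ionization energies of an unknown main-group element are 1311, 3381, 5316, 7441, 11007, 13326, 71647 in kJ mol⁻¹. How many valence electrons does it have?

6

Look for the largest jump between consecutive ionization energies: IE7/IE6 ≈ 5.4, far larger than any earlier ratio.
That jump marks the point where a core electron is being removed. So the atom has 6 valence electrons.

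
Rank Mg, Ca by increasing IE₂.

The second ionization energy removes an electron from the +1 ion. For each element: Mg⁺ still has 1 valence electron; Ca⁺ still has 1 valence electron.
All are still removing valence electrons, so compare the +1 ions as you would atoms: IE_2 generally rises across a period (higher Z_eff) and falls down a group (larger shell), subject to the usual subshell exceptions.
Valence configurations: Mg⁺ [Ne]3s¹, Ca⁺ [Ar]4s¹.
Tabulated IE_2 (kJ/mol): Mg 1451, Ca 1145.
So the second ionization energies run Ca < Mg.

Ca < Mg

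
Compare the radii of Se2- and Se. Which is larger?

Forming Se2- adds 2 electrons to Se. More electron–electron repulsion in the same shell, with unchanged nuclear charge, lets the cloud expand.
An anion is larger than its parent atom: Se2- > Se.

Se2-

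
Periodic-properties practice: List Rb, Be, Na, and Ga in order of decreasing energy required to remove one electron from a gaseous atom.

Be, Ga, Na, Rb

Be is in period 2, group 2; Na is in period 3, group 1; Ga is in period 4, group 13; Rb is in period 5, group 1.
Across a period the outer electron is held more tightly (higher IE₁); down a group it sits in a higher shell, more shielded, and comes off more easily.
Neither a single period nor a single group — weigh both effects.
Na > Rb: Na sits above Rb in group 1, so the down-group effect alone puts Na higher.
Ga > Na: period and group pull opposite ways; the across-period shift dominates (579 vs 496 kJ/mol).
Be > Ga: the two effects oppose for this pair; the down-group effect wins (900 vs 579 kJ/mol).
Approximate values (kJ/mol): Be 900, Na 496, Ga 579, Rb 403.
So from highest to lowest: Be > Ga > Na > Rb.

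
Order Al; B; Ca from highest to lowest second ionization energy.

B > Al > Ca

After 1 electron has been removed, what remains? Al⁺ still has 2 valence electrons; B⁺ still has 2 valence electrons; Ca⁺ still has 1 valence electron.
All are still removing valence electrons, so compare the +1 ions as you would atoms: IE_2 generally rises across a period (higher Z_eff) and falls down a group (larger shell), subject to the usual subshell exceptions.
Valence configurations: Al⁺ [Ne]3s², B⁺ [He]2s², Ca⁺ [Ar]4s¹.
Approximate IE_2 values (kJ/mol): Al 1817, B 2427, Ca 1145.
Overall IE_2 order: Ca < Al < B.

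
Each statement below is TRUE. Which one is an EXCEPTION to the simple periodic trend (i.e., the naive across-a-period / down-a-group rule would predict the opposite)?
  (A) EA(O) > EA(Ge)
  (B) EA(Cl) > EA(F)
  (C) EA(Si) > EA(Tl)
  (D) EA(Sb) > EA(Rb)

The general trend: electron affinity increases across a period and decreases down a group.
(A) O (period 2, group 16) vs Ge (period 4, group 14): the stated order agrees with the simple trend.
(B) Cl (period 3, group 17) vs F (period 2, group 17): the stated order contradicts the simple trend.
(C) Si (period 3, group 14) vs Tl (period 6, group 13): the stated order agrees with the simple trend.
(D) Sb (period 5, group 15) vs Rb (period 5, group 1): the stated order agrees with the simple trend.
The exception is (B): F's small 2p subshell makes the incoming electron feel strong e⁻–e⁻ repulsion, so Cl actually releases more energy on gaining an electron.

(B)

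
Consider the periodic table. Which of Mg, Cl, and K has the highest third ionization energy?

Consider each +2 ion: Mg²⁺ is the bare [Ne] core; Cl²⁺ still has 5 valence electrons; K²⁺ is already 1 electron into the core.
Breaking into a closed-shell core is much more expensive than removing a leftover valence electron — K and Mg have the largest IE_3 here.
Tabulated IE_3 (kJ/mol): Mg 7733, Cl 3822, K 4420.
Overall IE_3 order: Cl < K < Mg.

Mg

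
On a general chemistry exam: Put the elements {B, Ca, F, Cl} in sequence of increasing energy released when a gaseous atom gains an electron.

Ca, B, F, Cl

B is in period 2, group 13; F is in period 2, group 17; Cl is in period 3, group 17; Ca is in period 4, group 2.
Atoms with high Z_eff and room in the valence shell (especially the halogens) have the most exothermic electron affinities.
Neither a single period nor a single group — weigh both effects.
B > Ca: relative to Ca, both the across-period and down-group shifts push B's electron affinity up.
F > B: F lies to the right of B in period 2, so the across-period effect alone puts F higher.
Cl > F: this pair runs against the simple trend — see the exception note.
Note the exception: Cl has a higher electron affinity than F, contrary to the simple trend — F's small 2p subshell makes the incoming electron feel strong e⁻–e⁻ repulsion, so Cl actually releases more energy on gaining an electron.
Approximate values (kJ/mol): B 27, F 328, Cl 349, Ca 2.
So from lowest to highest: Ca < B < F < Cl.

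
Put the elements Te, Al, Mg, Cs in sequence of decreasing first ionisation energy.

Te > Mg > Al > Cs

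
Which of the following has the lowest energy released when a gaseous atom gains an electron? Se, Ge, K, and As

K

K is in period 4, group 1; Ge is in period 4, group 14; As is in period 4, group 15; Se is in period 4, group 16.
EA tends to increase across a period and decrease down a group, though the pattern is less regular than for IE or radius.
All lie in period 4; the across-period trend (electron affinity increases left to right) applies, with the exception below.
Note the exception: Ge has a higher electron affinity than As, contrary to the simple trend — adding an electron to As's half-filled 4p³ is unfavourable, so Ge (4p²) has the more exothermic EA.
Tabulated electron affinity (kJ/mol): K 48, Ge 119, As 78, Se 195.
The lowest energy released when a gaseous atom gains an electron among these belongs to K.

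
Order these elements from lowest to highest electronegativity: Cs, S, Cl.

Cs < S < Cl

EN rises left→right (higher Z_eff, smaller atoms) and falls top→bottom (larger, more shielded atoms).
Neither a single period nor a single group — weigh both effects.
S > Cs: both effects reinforce here, so S is clearly the higher of the two.
Cl > S: Cl lies to the right of S in period 3, so the across-period effect alone puts Cl higher.
For reference (Pauling): S 2.58, Cl 3.16, Cs 0.79.
So from lowest to highest: Cs < S < Cl.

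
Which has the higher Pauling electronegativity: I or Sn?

I

EN rises left→right (higher Z_eff, smaller atoms) and falls top→bottom (larger, more shielded atoms).
All lie in period 5, so electronegativity increases left to right.
So I has the higher Pauling electronegativity (I > Sn).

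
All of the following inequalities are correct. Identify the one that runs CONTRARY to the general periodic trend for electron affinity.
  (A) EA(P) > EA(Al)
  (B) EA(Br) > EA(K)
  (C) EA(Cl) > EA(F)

(C)

The general trend: electron affinity increases across a period and decreases down a group.
(A) P (period 3, group 15) vs Al (period 3, group 13): the stated order agrees with the simple trend.
(B) Br (period 4, group 17) vs K (period 4, group 1): the stated order agrees with the simple trend.
(C) Cl (period 3, group 17) vs F (period 2, group 17): the stated order contradicts the simple trend.
The exception is (C): F's small 2p subshell makes the incoming electron feel strong e⁻–e⁻ repulsion, so Cl actually releases more energy on gaining an electron.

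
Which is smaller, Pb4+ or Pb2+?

Pb4+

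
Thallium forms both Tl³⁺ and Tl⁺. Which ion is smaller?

Tl³⁺

Both ions have Z = 81 protons, but Tl³⁺ has lost more electrons, so its remaining electrons feel a larger effective nuclear charge per electron and are pulled in more tightly.
Higher positive charge → smaller ion, so Tl⁺ > Tl³⁺.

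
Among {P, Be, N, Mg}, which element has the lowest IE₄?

P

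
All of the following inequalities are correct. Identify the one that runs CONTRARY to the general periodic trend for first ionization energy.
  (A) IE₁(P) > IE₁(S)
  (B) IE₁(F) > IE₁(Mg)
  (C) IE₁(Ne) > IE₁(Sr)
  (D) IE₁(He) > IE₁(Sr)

(A)

The general trend: first ionization energy increases across a period and decreases down a group.
(A) P (period 3, group 15) vs S (period 3, group 16): the stated order contradicts the simple trend.
(B) F (period 2, group 17) vs Mg (period 3, group 2): the stated order agrees with the simple trend.
(C) Ne (period 2, group 18) vs Sr (period 5, group 2): the stated order agrees with the simple trend.
(D) He (period 1, group 18) vs Sr (period 5, group 2): the stated order agrees with the simple trend.
The exception is (A): S (3p⁴) ionizes more easily than half-filled P (3p³) because the paired 3p electron in S is pushed out by e⁻–e⁻ repulsion.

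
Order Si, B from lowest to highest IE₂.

Si < B

IE_2 is the cost of taking one more electron from the +1 cation: Si⁺ still has 3 valence electrons; B⁺ still has 2 valence electrons.
All are still removing valence electrons, so compare the +1 ions as you would atoms: IE_2 generally rises across a period (higher Z_eff) and falls down a group (larger shell), subject to the usual subshell exceptions.
Valence configurations: Si⁺ [Ne]3s²3p¹, B⁺ [He]2s².
Tabulated IE_2 (kJ/mol): Si 1577, B 2427.
Overall IE_2 order: Si < B.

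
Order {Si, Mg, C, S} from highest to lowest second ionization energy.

C, S, Si, Mg

Consider each +1 ion: Si⁺ still has 3 valence electrons; Mg⁺ still has 1 valence electron; C⁺ still has 3 valence electrons; S⁺ still has 5 valence electrons.
All are still removing valence electrons, so compare the +1 ions as you would atoms: IE_2 generally rises across a period (higher Z_eff) and falls down a group (larger shell), subject to the usual subshell exceptions.
Valence configurations: Si⁺ [Ne]3s²3p¹, Mg⁺ [Ne]3s¹, C⁺ [He]2s²2p¹, S⁺ [Ne]3s²3p³.
The numbers (kJ/mol): Si 1577, Mg 1451, C 2353, S 2252.
Overall IE_2 order: Mg < Si < S < C.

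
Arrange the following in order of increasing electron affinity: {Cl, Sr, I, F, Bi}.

Sr < Bi < I < F < Cl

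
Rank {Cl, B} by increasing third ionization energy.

B < Cl

IE_3 is the cost of taking one more electron from the +2 cation: Cl²⁺ still has 5 valence electrons; B²⁺ still has 1 valence electron.
All are still removing valence electrons, so compare the +2 ions as you would atoms: IE_3 generally rises across a period (higher Z_eff) and falls down a group (larger shell), subject to the usual subshell exceptions.
Valence configurations: Cl²⁺ [Ne]3s²3p³, B²⁺ [He]2s¹.
Approximate IE_3 values (kJ/mol): Cl 3822, B 3660.
Hence IE_3: B < Cl.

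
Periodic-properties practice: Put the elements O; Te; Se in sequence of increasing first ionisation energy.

Te < Se < O

O is in period 2, group 16; Se is in period 4, group 16; Te is in period 5, group 16.
Across a period the outer electron is held more tightly (higher IE₁); down a group it sits in a higher shell, more shielded, and comes off more easily.
All are in group 16, so first ionization energy increases up the group.
So from lowest to highest: Te < Se < O.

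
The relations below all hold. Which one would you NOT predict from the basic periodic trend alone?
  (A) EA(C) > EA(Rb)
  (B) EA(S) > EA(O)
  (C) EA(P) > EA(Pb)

The general trend: electron affinity increases across a period and decreases down a group.
(A) C (period 2, group 14) vs Rb (period 5, group 1): the stated order agrees with the simple trend.
(B) S (period 3, group 16) vs O (period 2, group 16): the stated order contradicts the simple trend.
(C) P (period 3, group 15) vs Pb (period 6, group 14): the stated order agrees with the simple trend.
The exception is (B): the compact 2p subshell of O repels the added electron more than S's larger 3p does.

(B)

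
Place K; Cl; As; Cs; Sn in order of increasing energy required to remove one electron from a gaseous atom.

Removing the outermost electron gets harder across a period and easier down a group.
These span different periods and groups, so the two trends combine.
K > Cs: K sits above Cs in group 1, so the down-group effect alone puts K higher.
Sn > K: the two effects oppose for this pair; the across-period effect wins (709 vs 419 kJ/mol).
As > Sn: relative to Sn, both the across-period and down-group shifts push As's first ionization energy up.
Cl > As: both effects reinforce here, so Cl is clearly the higher of the two.
Tabulated first ionization energy (kJ/mol): Cl 1251, K 419, As 947, Sn 709, Cs 376.
So from lowest to highest: Cs < K < Sn < As < Cl.

Cs, K, Sn, As, Cl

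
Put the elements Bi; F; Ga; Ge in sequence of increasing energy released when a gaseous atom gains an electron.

Ga, Bi, Ge, F

F is in period 2, group 17; Ga is in period 4, group 13; Ge is in period 4, group 14; Bi is in period 6, group 15.
Adding an electron releases more energy for atoms nearer the top right (short of the noble gases).
These span different periods and groups, so the two trends combine.
Bi > Ga: period and group pull opposite ways; the across-period shift dominates (91 vs 29 kJ/mol).
Ge > Bi: the two effects oppose for this pair; the down-group effect wins (119 vs 91 kJ/mol).
F > Ge: relative to Ge, both the across-period and down-group shifts push F's electron affinity up.
For reference (kJ/mol): F 328, Ga 29, Ge 119, Bi 91.
So from lowest to highest: Ga < Bi < Ge < F.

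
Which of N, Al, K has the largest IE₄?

Al

The fourth ionization energy removes an electron from the +3 ion. For each element: N³⁺ still has 2 valence electrons; Al³⁺ is the bare [Ne] core; K³⁺ is already 2 electrons into the core.
Usually core removal costs more than valence removal, but here the competition is close: a tightly held n=2 valence electron can cost more to remove than an n=3 core electron, so the actual values have to decide it.
The numbers (kJ/mol): N 7475, Al 11577, K 5877.
So the fourth ionization energies run K < N < Al.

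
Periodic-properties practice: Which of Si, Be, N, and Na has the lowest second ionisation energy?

The second ionization energy removes an electron from the +1 ion. For each element: Si⁺ still has 3 valence electrons; Be⁺ still has 1 valence electron; N⁺ still has 4 valence electrons; Na⁺ is the bare [Ne] core.
Breaking into a closed-shell core is much more expensive than removing a leftover valence electron — Na has the largest IE_2 here.
Valence configurations: Si⁺ [Ne]3s²3p¹, Be⁺ [He]2s¹, N⁺ [He]2s²2p².
Tabulated IE_2 (kJ/mol): Si 1577, Be 1757, N 2856, Na 4562.
Overall IE_2 order: Si < Be < N < Na.

Si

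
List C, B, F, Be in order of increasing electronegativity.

Electronegativity increases across a period and decreases down a group, tracking effective nuclear charge and atomic size.
All lie in period 2, so electronegativity increases left to right.
So from lowest to highest: Be < B < C < F.

Be, B, C, F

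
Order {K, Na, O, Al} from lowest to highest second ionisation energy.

Al < K < O < Na

IE_2 is the cost of taking one more electron from the +1 cation: K⁺ is the bare [Ar] core; Na⁺ is the bare [Ne] core; O⁺ still has 5 valence electrons; Al⁺ still has 2 valence electrons.
Usually core removal costs more than valence removal, but here the competition is close: a tightly held n=2 valence electron can cost more to remove than an n=3 core electron, so the actual values have to decide it.
Valence configurations: O⁺ [He]2s²2p³, Al⁺ [Ne]3s².
Tabulated IE_2 (kJ/mol): K 3052, Na 4562, O 3388, Al 1817.
So the second ionization energies run Al < K < O < Na.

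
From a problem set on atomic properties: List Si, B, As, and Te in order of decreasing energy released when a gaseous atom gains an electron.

B is in period 2, group 13; Si is in period 3, group 14; As is in period 4, group 15; Te is in period 5, group 16.
Atoms with high Z_eff and room in the valence shell (especially the halogens) have the most exothermic electron affinities.
These sit on a diagonal, where the across-period and down-group effects partly cancel.
As > B: period and group pull opposite ways; the across-period shift dominates (78 vs 27 kJ/mol).
Si > As: the two effects oppose for this pair; the down-group effect wins (134 vs 78 kJ/mol).
Te > Si: the two effects oppose for this pair; the across-period effect wins (190 vs 134 kJ/mol).
Approximate values (kJ/mol): B 27, Si 134, As 78, Te 190.
So from highest to lowest: Te > Si > As > B.

Te > Si > As > B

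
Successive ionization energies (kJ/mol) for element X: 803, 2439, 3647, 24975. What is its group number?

Group 13

Look for the largest jump between consecutive ionization energies: IE4/IE3 ≈ 6.8, far larger than any earlier ratio.
That jump marks the point where a core electron is being removed. So the atom has 3 valence electrons.
A main-group element with 3 valence electrons is in group 13.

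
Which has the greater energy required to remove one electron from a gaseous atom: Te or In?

First ionization energy rises across a period (greater Z_eff holds electrons more tightly) and falls down a group (valence electrons are farther from the nucleus).
All lie in period 5, so first ionization energy increases left to right.
So Te has the greater energy required to remove one electron from a gaseous atom (Te > In).

Te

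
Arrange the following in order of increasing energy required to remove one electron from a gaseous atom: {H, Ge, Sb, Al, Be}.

H is in period 1, group 1; Be is in period 2, group 2; Al is in period 3, group 13; Ge is in period 4, group 14; Sb is in period 5, group 15.
IE₁ increases left→right with effective nuclear charge and decreases top→bottom as the valence shell moves farther out.
These sit on a diagonal, where the across-period and down-group effects partly cancel.
Ge > Al: the two effects oppose for this pair; the across-period effect wins (762 vs 578 kJ/mol).
Sb > Ge: the two effects oppose for this pair; the across-period effect wins (831 vs 762 kJ/mol).
Be > Sb: period and group pull opposite ways; the down-group shift dominates (900 vs 831 kJ/mol).
H > Be: period and group pull opposite ways; the down-group shift dominates (1312 vs 900 kJ/mol).
For reference (kJ/mol): H 1312, Be 900, Al 578, Ge 762, Sb 831.
So from lowest to highest: Al < Ge < Sb < Be < H.

Al < Ge < Sb < Be < H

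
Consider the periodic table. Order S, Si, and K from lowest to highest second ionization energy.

After 1 electron has been removed, what remains? S⁺ still has 5 valence electrons; Si⁺ still has 3 valence electrons; K⁺ is the bare [Ar] core.
Core electrons are held far more tightly than valence electrons, so K tops the IE_2 order.
Valence configurations: S⁺ [Ne]3s²3p³, Si⁺ [Ne]3s²3p¹.
Tabulated IE_2 (kJ/mol): S 2252, Si 1577, K 3052.
Hence IE_2: Si < S < K.

Si, S, K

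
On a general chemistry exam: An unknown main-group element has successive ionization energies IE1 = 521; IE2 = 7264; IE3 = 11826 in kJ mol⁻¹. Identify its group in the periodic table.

Look for the largest jump between consecutive ionization energies: IE2/IE1 ≈ 13.9, far larger than any earlier ratio.
That jump marks the point where a core electron is being removed. So the atom has 1 valence electron.
A main-group element with 1 valence electron is in group 1.

Group 1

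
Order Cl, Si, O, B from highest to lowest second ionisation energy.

The second ionization energy removes an electron from the +1 ion. For each element: Cl⁺ still has 6 valence electrons; Si⁺ still has 3 valence electrons; O⁺ still has 5 valence electrons; B⁺ still has 2 valence electrons.
All are still removing valence electrons, so compare the +1 ions as you would atoms: IE_2 generally rises across a period (higher Z_eff) and falls down a group (larger shell), subject to the usual subshell exceptions.
Valence configurations: Cl⁺ [Ne]3s²3p⁴, Si⁺ [Ne]3s²3p¹, O⁺ [He]2s²2p³, B⁺ [He]2s².
Tabulated IE_2 (kJ/mol): Cl 2298, Si 1577, O 3388, B 2427.
Hence IE_2: Si < Cl < B < O.

O > B > Cl > Si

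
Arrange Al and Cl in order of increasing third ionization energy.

Al < Cl

IE_3 is the cost of taking one more electron from the +2 cation: Al²⁺ still has 1 valence electron; Cl²⁺ still has 5 valence electrons.
All are still removing valence electrons, so compare the +2 ions as you would atoms: IE_3 generally rises across a period (higher Z_eff) and falls down a group (larger shell), subject to the usual subshell exceptions.
Valence configurations: Al²⁺ [Ne]3s¹, Cl²⁺ [Ne]3s²3p³.
Tabulated IE_3 (kJ/mol): Al 2745, Cl 3822.
Overall IE_3 order: Al < Cl.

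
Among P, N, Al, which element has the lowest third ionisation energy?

Al

IE_3 is the cost of taking one more electron from the +2 cation: P²⁺ still has 3 valence electrons; N²⁺ still has 3 valence electrons; Al²⁺ still has 1 valence electron.
All are still removing valence electrons, so compare the +2 ions as you would atoms: IE_3 generally rises across a period (higher Z_eff) and falls down a group (larger shell), subject to the usual subshell exceptions.
Valence configurations: P²⁺ [Ne]3s²3p¹, N²⁺ [He]2s²2p¹, Al²⁺ [Ne]3s¹.
The numbers (kJ/mol): P 2914, N 4578, Al 2745.
Overall IE_3 order: Al < P < N.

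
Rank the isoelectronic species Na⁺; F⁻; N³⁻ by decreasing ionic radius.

N³⁻ > F⁻ > Na⁺

All of these have 10 electrons, so size is governed by nuclear charge alone: the more protons, the stronger the pull on the same electron cloud, and the smaller the ion.
Nuclear charges: Na⁺ (Z=11), F⁻ (Z=9), N³⁻ (Z=7).
Largest to smallest: N³⁻ > F⁻ > Na⁺.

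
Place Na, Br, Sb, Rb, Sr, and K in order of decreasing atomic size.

Na is in period 3, group 1; K is in period 4, group 1; Br is in period 4, group 17; Rb is in period 5, group 1; Sr is in period 5, group 2; Sb is in period 5, group 15.
Atomic radius shrinks across a period as nuclear charge pulls the same shell inward, and grows down a group as new shells are added.
Neither a single period nor a single group — weigh both effects.
Sb > Br: relative to Br, both the across-period and down-group shifts push Sb's atomic radius up.
Na > Sb: the two effects oppose for this pair; the across-period effect wins (155 vs 140 pm).
Sr > Na: period and group pull opposite ways; the down-group shift dominates (185 vs 155 pm).
K > Sr: period and group pull opposite ways; the across-period shift dominates (196 vs 185 pm).
Rb > K: they share group 1; the group trend gives Rb the larger value.
Tabulated atomic radius (pm): Na 155, K 196, Br 114, Rb 210, Sr 185, Sb 140.
So from largest to smallest: Rb > K > Sr > Na > Sb > Br.

Rb > K > Sr > Na > Sb > Br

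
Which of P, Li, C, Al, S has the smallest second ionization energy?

Al

After 1 electron has been removed, what remains? P⁺ still has 4 valence electrons; Li⁺ is the bare [He] core; C⁺ still has 3 valence electrons; Al⁺ still has 2 valence electrons; S⁺ still has 5 valence electrons.
Breaking into a closed-shell core is much more expensive than removing a leftover valence electron — Li has the largest IE_2 here.
Valence configurations: P⁺ [Ne]3s²3p², C⁺ [He]2s²2p¹, Al⁺ [Ne]3s², S⁺ [Ne]3s²3p³.
Approximate IE_2 values (kJ/mol): P 1907, Li 7298, C 2353, Al 1817, S 2252.
Overall IE_2 order: Al < P < S < C < Li.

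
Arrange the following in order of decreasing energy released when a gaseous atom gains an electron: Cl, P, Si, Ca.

Cl > Si > P > Ca

EA tends to increase across a period and decrease down a group, though the pattern is less regular than for IE or radius.
These span different periods and groups, so the two trends combine.
P > Ca: relative to Ca, both the across-period and down-group shifts push P's electron affinity up.
Si > P: this pair runs against the simple trend — see the exception note.
Cl > Si: both are in period 3; the period trend gives Cl the larger value.
Note the exception: Si has a higher electron affinity than P, contrary to the simple trend — adding an electron to P's half-filled 3p³ is unfavourable, so Si (3p²) has the more exothermic EA.
Approximate values (kJ/mol): Si 134, P 72, Cl 349, Ca 2.
So from highest to lowest: Cl > Si > P > Ca.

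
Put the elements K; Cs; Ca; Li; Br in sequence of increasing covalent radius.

Br < Li < Ca < K < Cs

Atomic radius shrinks across a period as nuclear charge pulls the same shell inward, and grows down a group as new shells are added.
Neither a single period nor a single group — weigh both effects.
Li > Br: period and group pull opposite ways; the across-period shift dominates (133 vs 114 pm).
Ca > Li: period and group pull opposite ways; the down-group shift dominates (171 vs 133 pm).
K > Ca: K lies to the left of Ca in period 4, so the across-period effect alone puts K larger.
Cs > K: they share group 1; the group trend gives Cs the larger value.
Tabulated atomic radius (pm): Li 133, K 196, Ca 171, Br 114, Cs 232.
So from smallest to largest: Br < Li < Ca < K < Cs.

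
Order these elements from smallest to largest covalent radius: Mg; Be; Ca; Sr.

Be is in period 2, group 2; Mg is in period 3, group 2; Ca is in period 4, group 2; Sr is in period 5, group 2.
Atomic radius shrinks across a period as nuclear charge pulls the same shell inward, and grows down a group as new shells are added.
All are in group 2, so atomic radius increases down the group.
So from smallest to largest: Be < Mg < Ca < Sr.

Be < Mg < Ca < Sr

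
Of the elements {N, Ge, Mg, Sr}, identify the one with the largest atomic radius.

N is in period 2, group 15; Mg is in period 3, group 2; Ge is in period 4, group 14; Sr is in period 5, group 2.
Across a period the added protons contract the valence shell; down a group each new principal shell makes the atom larger.
These span different periods and groups, so the two trends combine.
Ge > N: both effects reinforce here, so Ge is clearly the larger of the two.
Mg > Ge: the two effects oppose for this pair; the across-period effect wins (139 vs 121 pm).
Sr > Mg: they share group 2; the group trend gives Sr the larger value.
Tabulated atomic radius (pm): N 71, Mg 139, Ge 121, Sr 185.
The largest atomic radius among these belongs to Sr.

Sr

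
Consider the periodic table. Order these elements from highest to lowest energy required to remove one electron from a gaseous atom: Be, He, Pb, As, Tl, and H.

He > H > As > Be > Pb > Tl

Across a period the outer electron is held more tightly (higher IE₁); down a group it sits in a higher shell, more shielded, and comes off more easily.
Neither a single period nor a single group — weigh both effects.
Pb > Tl: Pb lies to the right of Tl in period 6, so the across-period effect alone puts Pb higher.
Be > Pb: period and group pull opposite ways; the down-group shift dominates (900 vs 716 kJ/mol).
As > Be: period and group pull opposite ways; the across-period shift dominates (947 vs 900 kJ/mol).
H > As: period and group pull opposite ways; the down-group shift dominates (1312 vs 947 kJ/mol).
He > H: He lies to the right of H in period 1, so the across-period effect alone puts He higher.
Tabulated first ionization energy (kJ/mol): H 1312, He 2372, Be 900, As 947, Tl 589, Pb 716.
So from highest to lowest: He > H > As > Be > Pb > Tl.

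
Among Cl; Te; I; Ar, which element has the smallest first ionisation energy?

Te

Cl is in period 3, group 17; Ar is in period 3, group 18; Te is in period 5, group 16; I is in period 5, group 17.
First ionization energy rises across a period (greater Z_eff holds electrons more tightly) and falls down a group (valence electrons are farther from the nucleus).
These span different periods and groups, so the two trends combine.
I > Te: both are in period 5; the period trend gives I the larger value.
Cl > I: Cl sits above I in group 17, so the down-group effect alone puts Cl higher.
Ar > Cl: Ar lies to the right of Cl in period 3, so the across-period effect alone puts Ar higher.
Tabulated first ionization energy (kJ/mol): Cl 1251, Ar 1521, Te 869, I 1008.
The smallest first ionisation energy among these belongs to Te.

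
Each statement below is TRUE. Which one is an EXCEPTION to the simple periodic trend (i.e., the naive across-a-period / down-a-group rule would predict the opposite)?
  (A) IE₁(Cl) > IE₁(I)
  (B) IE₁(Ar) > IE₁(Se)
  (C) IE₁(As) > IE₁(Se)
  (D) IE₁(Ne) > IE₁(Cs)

The general trend: first ionisation energy increases across a period and decreases down a group.
(A) Cl (period 3, group 17) vs I (period 5, group 17): the stated order agrees with the simple trend.
(B) Ar (period 3, group 18) vs Se (period 4, group 16): the stated order agrees with the simple trend.
(C) As (period 4, group 15) vs Se (period 4, group 16): the stated order contradicts the simple trend.
(D) Ne (period 2, group 18) vs Cs (period 6, group 1): the stated order agrees with the simple trend.
The exception is (C): Se (4p⁴) ionizes more easily than half-filled As (4p³).

(C)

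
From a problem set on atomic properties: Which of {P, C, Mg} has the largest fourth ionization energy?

After 3 electrons have been removed, what remains? P³⁺ still has 2 valence electrons; C³⁺ still has 1 valence electron; Mg³⁺ is already 1 electron into the core.
Breaking into a closed-shell core is much more expensive than removing a leftover valence electron — Mg has the largest IE_4 here.
Valence configurations: P³⁺ [Ne]3s², C³⁺ [He]2s¹.
Approximate IE_4 values (kJ/mol): P 4964, C 6223, Mg 10543.
Putting it together, IE_4: P < C < Mg.

Mg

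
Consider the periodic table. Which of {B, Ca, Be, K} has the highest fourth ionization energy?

After 3 electrons have been removed, what remains? B³⁺ is the bare [He] core; Ca³⁺ is already 1 electron into the core; Be³⁺ is already 1 electron into the core; K³⁺ is already 2 electrons into the core.
All of these are removing an electron from a noble-gas core or deeper; the smaller core (lower principal quantum number) is held far more tightly, and within a period the higher nuclear charge binds the same core more tightly.
Tabulated IE_4 (kJ/mol): B 25026, Ca 6491, Be 21007, K 5877.
Putting it together, IE_4: K < Ca < Be < B.

B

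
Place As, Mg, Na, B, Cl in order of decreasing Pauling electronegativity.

Cl, As, B, Mg, Na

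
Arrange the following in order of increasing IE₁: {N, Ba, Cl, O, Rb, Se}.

Rb, Ba, Se, Cl, O, N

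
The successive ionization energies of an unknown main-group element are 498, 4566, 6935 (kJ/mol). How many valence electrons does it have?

1

Look for the largest jump between consecutive ionization energies: IE2/IE1 ≈ 9.2, far larger than any earlier ratio.
That jump marks the point where a core electron is being removed. So the atom has 1 valence electron.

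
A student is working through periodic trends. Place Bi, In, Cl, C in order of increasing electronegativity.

In < Bi < C < Cl

EN rises left→right (higher Z_eff, smaller atoms) and falls top→bottom (larger, more shielded atoms).
Here both period and group differ, so the two effects have to be weighed against each other.
Bi > In: period and group pull opposite ways; the across-period shift dominates (2.02 vs 1.78).
C > Bi: the two effects oppose for this pair; the down-group effect wins (2.55 vs 2.02).
Cl > C: period and group pull opposite ways; the across-period shift dominates (3.16 vs 2.55).
For reference (Pauling): C 2.55, Cl 3.16, In 1.78, Bi 2.02.
So from lowest to highest: In < Bi < C < Cl.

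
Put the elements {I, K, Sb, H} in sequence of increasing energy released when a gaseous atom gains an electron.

K < H < Sb < I

H is in period 1, group 1; K is in period 4, group 1; Sb is in period 5, group 15; I is in period 5, group 17.
EA tends to increase across a period and decrease down a group, though the pattern is less regular than for IE or radius.
These span different periods and groups, so the two trends combine.
H > K: they share group 1; the group trend gives H the larger value.
Sb > H: the two effects oppose for this pair; the across-period effect wins (103 vs 73 kJ/mol).
I > Sb: I lies to the right of Sb in period 5, so the across-period effect alone puts I higher.
Approximate values (kJ/mol): H 73, K 48, Sb 103, I 295.
So from lowest to highest: K < H < Sb < I.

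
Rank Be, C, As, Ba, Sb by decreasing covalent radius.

Be is in period 2, group 2; C is in period 2, group 14; As is in period 4, group 15; Sb is in period 5, group 15; Ba is in period 6, group 2.
Radius decreases left→right (rising Z_eff, same n) and increases top→bottom (higher n).
Neither a single period nor a single group — weigh both effects.
Be > C: both are in period 2; the period trend gives Be the larger value.
As > Be: period and group pull opposite ways; the down-group shift dominates (121 vs 102 pm).
Sb > As: they share group 15; the group trend gives Sb the larger value.
Ba > Sb: relative to Sb, both the across-period and down-group shifts push Ba's atomic radius up.
Approximate values (pm): Be 102, C 75, As 121, Sb 140, Ba 196.
So from largest to smallest: Ba > Sb > As > Be > C.

Ba > Sb > As > Be > C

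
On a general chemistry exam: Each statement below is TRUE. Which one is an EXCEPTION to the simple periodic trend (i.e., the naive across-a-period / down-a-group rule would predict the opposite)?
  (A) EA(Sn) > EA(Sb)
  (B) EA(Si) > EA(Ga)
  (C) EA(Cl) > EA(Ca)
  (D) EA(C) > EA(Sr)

(A)

The general trend: electron affinity increases across a period and decreases down a group.
(A) Sn (period 5, group 14) vs Sb (period 5, group 15): the stated order contradicts the simple trend.
(B) Si (period 3, group 14) vs Ga (period 4, group 13): the stated order agrees with the simple trend.
(C) Cl (period 3, group 17) vs Ca (period 4, group 2): the stated order agrees with the simple trend.
(D) C (period 2, group 14) vs Sr (period 5, group 2): the stated order agrees with the simple trend.
The exception is (A): adding an electron to Sb's half-filled 5p³ is unfavourable, so Sn has the more exothermic EA.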